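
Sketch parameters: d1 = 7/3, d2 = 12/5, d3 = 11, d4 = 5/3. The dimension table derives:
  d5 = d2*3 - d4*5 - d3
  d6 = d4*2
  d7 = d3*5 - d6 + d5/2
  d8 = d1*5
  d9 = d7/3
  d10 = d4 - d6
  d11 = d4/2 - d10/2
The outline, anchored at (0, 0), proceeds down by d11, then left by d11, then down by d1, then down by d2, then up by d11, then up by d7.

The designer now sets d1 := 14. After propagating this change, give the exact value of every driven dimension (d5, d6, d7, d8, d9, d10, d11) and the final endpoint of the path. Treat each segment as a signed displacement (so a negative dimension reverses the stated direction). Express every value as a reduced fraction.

Apply edit: d1 := 14
  d5 = d2*3 - d4*5 - d3 = -182/15
  d6 = d4*2 = 10/3
  d7 = d3*5 - d6 + d5/2 = 228/5
  d8 = d1*5 = 70
  d9 = d7/3 = 76/5
  d10 = d4 - d6 = -5/3
  d11 = d4/2 - d10/2 = 5/3
Walk from origin (0, 0):
  seg 1: down by d11 = 5/3 → (0, -5/3)
  seg 2: left by d11 = 5/3 → (-5/3, -5/3)
  seg 3: down by d1 = 14 → (-5/3, -47/3)
  seg 4: down by d2 = 12/5 → (-5/3, -271/15)
  seg 5: up by d11 = 5/3 → (-5/3, -82/5)
  seg 6: up by d7 = 228/5 → (-5/3, 146/5)

d5 = -182/15
d6 = 10/3
d7 = 228/5
d8 = 70
d9 = 76/5
d10 = -5/3
d11 = 5/3
endpoint = (-5/3, 146/5)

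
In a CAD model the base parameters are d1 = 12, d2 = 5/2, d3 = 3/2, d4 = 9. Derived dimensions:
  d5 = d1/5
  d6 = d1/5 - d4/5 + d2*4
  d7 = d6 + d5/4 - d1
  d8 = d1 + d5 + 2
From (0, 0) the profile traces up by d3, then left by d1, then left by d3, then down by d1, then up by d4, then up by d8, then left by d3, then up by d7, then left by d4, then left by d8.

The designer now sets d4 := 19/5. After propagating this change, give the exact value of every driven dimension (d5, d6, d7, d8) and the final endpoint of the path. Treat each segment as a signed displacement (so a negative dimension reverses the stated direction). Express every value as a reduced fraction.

d5 = 12/5
d6 = 291/25
d7 = 6/25
d8 = 82/5
endpoint = (-176/5, 497/50)

Apply edit: d4 := 19/5
  d5 = d1/5 = 12/5
  d6 = d1/5 - d4/5 + d2*4 = 291/25
  d7 = d6 + d5/4 - d1 = 6/25
  d8 = d1 + d5 + 2 = 82/5
Walk from origin (0, 0):
  seg 1: up by d3 = 3/2 → (0, 3/2)
  seg 2: left by d1 = 12 → (-12, 3/2)
  seg 3: left by d3 = 3/2 → (-27/2, 3/2)
  seg 4: down by d1 = 12 → (-27/2, -21/2)
  seg 5: up by d4 = 19/5 → (-27/2, -67/10)
  seg 6: up by d8 = 82/5 → (-27/2, 97/10)
  seg 7: left by d3 = 3/2 → (-15, 97/10)
  seg 8: up by d7 = 6/25 → (-15, 497/50)
  seg 9: left by d4 = 19/5 → (-94/5, 497/50)
  seg 10: left by d8 = 82/5 → (-176/5, 497/50)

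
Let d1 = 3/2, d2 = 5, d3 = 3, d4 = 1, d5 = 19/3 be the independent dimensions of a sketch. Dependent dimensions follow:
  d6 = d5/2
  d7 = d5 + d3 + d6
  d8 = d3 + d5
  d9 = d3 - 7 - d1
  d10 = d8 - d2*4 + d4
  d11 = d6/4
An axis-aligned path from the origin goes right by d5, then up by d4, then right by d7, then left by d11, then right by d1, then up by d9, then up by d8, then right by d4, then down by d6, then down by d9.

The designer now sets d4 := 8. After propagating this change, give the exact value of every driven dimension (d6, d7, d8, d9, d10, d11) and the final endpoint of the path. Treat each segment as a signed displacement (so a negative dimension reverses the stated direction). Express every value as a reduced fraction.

Apply edit: d4 := 8
  d6 = d5/2 = 19/6
  d7 = d5 + d3 + d6 = 25/2
  d8 = d3 + d5 = 28/3
  d9 = d3 - 7 - d1 = -11/2
  d10 = d8 - d2*4 + d4 = -8/3
  d11 = d6/4 = 19/24
Walk from origin (0, 0):
  seg 1: right by d5 = 19/3 → (19/3, 0)
  seg 2: up by d4 = 8 → (19/3, 8)
  seg 3: right by d7 = 25/2 → (113/6, 8)
  seg 4: left by d11 = 19/24 → (433/24, 8)
  seg 5: right by d1 = 3/2 → (469/24, 8)
  seg 6: up by d9 = -11/2 → (469/24, 5/2)
  seg 7: up by d8 = 28/3 → (469/24, 71/6)
  seg 8: right by d4 = 8 → (661/24, 71/6)
  seg 9: down by d6 = 19/6 → (661/24, 26/3)
  seg 10: down by d9 = -11/2 → (661/24, 85/6)

d6 = 19/6
d7 = 25/2
d8 = 28/3
d9 = -11/2
d10 = -8/3
d11 = 19/24
endpoint = (661/24, 85/6)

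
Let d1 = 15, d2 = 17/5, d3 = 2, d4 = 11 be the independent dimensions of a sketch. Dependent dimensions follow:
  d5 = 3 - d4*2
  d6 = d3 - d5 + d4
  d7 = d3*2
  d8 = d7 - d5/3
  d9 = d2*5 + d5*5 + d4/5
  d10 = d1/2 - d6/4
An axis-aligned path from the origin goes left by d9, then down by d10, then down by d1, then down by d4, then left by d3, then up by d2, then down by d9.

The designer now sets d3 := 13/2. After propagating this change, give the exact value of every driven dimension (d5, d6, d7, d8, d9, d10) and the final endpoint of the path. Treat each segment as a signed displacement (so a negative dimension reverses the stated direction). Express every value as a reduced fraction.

Apply edit: d3 := 13/2
  d5 = 3 - d4*2 = -19
  d6 = d3 - d5 + d4 = 73/2
  d7 = d3*2 = 13
  d8 = d7 - d5/3 = 58/3
  d9 = d2*5 + d5*5 + d4/5 = -379/5
  d10 = d1/2 - d6/4 = -13/8
Walk from origin (0, 0):
  seg 1: left by d9 = -379/5 → (379/5, 0)
  seg 2: down by d10 = -13/8 → (379/5, 13/8)
  seg 3: down by d1 = 15 → (379/5, -107/8)
  seg 4: down by d4 = 11 → (379/5, -195/8)
  seg 5: left by d3 = 13/2 → (693/10, -195/8)
  seg 6: up by d2 = 17/5 → (693/10, -839/40)
  seg 7: down by d9 = -379/5 → (693/10, 2193/40)

d5 = -19
d6 = 73/2
d7 = 13
d8 = 58/3
d9 = -379/5
d10 = -13/8
endpoint = (693/10, 2193/40)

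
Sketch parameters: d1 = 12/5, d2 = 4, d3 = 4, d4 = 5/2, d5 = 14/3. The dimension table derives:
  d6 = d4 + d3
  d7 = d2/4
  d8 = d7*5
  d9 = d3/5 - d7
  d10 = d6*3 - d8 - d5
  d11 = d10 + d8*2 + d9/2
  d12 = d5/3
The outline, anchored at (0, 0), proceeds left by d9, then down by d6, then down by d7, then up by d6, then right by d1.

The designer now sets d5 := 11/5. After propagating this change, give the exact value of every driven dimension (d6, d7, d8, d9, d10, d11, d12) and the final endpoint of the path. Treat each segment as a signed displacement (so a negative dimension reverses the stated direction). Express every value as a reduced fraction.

Apply edit: d5 := 11/5
  d6 = d4 + d3 = 13/2
  d7 = d2/4 = 1
  d8 = d7*5 = 5
  d9 = d3/5 - d7 = -1/5
  d10 = d6*3 - d8 - d5 = 123/10
  d11 = d10 + d8*2 + d9/2 = 111/5
  d12 = d5/3 = 11/15
Walk from origin (0, 0):
  seg 1: left by d9 = -1/5 → (1/5, 0)
  seg 2: down by d6 = 13/2 → (1/5, -13/2)
  seg 3: down by d7 = 1 → (1/5, -15/2)
  seg 4: up by d6 = 13/2 → (1/5, -1)
  seg 5: right by d1 = 12/5 → (13/5, -1)

d6 = 13/2
d7 = 1
d8 = 5
d9 = -1/5
d10 = 123/10
d11 = 111/5
d12 = 11/15
endpoint = (13/5, -1)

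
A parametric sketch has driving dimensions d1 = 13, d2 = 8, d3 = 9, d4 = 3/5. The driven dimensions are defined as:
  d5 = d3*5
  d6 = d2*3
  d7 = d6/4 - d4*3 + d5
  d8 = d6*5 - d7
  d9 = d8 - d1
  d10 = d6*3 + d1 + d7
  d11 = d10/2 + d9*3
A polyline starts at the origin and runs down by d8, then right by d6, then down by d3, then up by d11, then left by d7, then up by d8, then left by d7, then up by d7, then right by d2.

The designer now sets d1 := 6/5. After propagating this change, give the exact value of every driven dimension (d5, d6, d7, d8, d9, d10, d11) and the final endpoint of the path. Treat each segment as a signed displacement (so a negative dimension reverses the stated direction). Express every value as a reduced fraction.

d5 = 45
d6 = 24
d7 = 246/5
d8 = 354/5
d9 = 348/5
d10 = 612/5
d11 = 270
endpoint = (-332/5, 1551/5)

Apply edit: d1 := 6/5
  d5 = d3*5 = 45
  d6 = d2*3 = 24
  d7 = d6/4 - d4*3 + d5 = 246/5
  d8 = d6*5 - d7 = 354/5
  d9 = d8 - d1 = 348/5
  d10 = d6*3 + d1 + d7 = 612/5
  d11 = d10/2 + d9*3 = 270
Walk from origin (0, 0):
  seg 1: down by d8 = 354/5 → (0, -354/5)
  seg 2: right by d6 = 24 → (24, -354/5)
  seg 3: down by d3 = 9 → (24, -399/5)
  seg 4: up by d11 = 270 → (24, 951/5)
  seg 5: left by d7 = 246/5 → (-126/5, 951/5)
  seg 6: up by d8 = 354/5 → (-126/5, 261)
  seg 7: left by d7 = 246/5 → (-372/5, 261)
  seg 8: up by d7 = 246/5 → (-372/5, 1551/5)
  seg 9: right by d2 = 8 → (-332/5, 1551/5)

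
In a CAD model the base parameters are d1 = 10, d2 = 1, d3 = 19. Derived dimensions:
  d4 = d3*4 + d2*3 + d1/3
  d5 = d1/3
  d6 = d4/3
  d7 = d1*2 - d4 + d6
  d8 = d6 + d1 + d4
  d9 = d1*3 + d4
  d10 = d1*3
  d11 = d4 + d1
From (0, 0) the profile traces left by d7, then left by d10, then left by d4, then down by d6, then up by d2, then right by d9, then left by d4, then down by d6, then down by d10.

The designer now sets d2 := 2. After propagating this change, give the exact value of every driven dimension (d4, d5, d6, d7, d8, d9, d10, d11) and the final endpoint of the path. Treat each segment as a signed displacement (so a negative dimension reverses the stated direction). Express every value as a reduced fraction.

d4 = 256/3
d5 = 10/3
d6 = 256/9
d7 = -332/9
d8 = 1114/9
d9 = 346/3
d10 = 30
d11 = 286/3
endpoint = (-436/9, -764/9)

Apply edit: d2 := 2
  d4 = d3*4 + d2*3 + d1/3 = 256/3
  d5 = d1/3 = 10/3
  d6 = d4/3 = 256/9
  d7 = d1*2 - d4 + d6 = -332/9
  d8 = d6 + d1 + d4 = 1114/9
  d9 = d1*3 + d4 = 346/3
  d10 = d1*3 = 30
  d11 = d4 + d1 = 286/3
Walk from origin (0, 0):
  seg 1: left by d7 = -332/9 → (332/9, 0)
  seg 2: left by d10 = 30 → (62/9, 0)
  seg 3: left by d4 = 256/3 → (-706/9, 0)
  seg 4: down by d6 = 256/9 → (-706/9, -256/9)
  seg 5: up by d2 = 2 → (-706/9, -238/9)
  seg 6: right by d9 = 346/3 → (332/9, -238/9)
  seg 7: left by d4 = 256/3 → (-436/9, -238/9)
  seg 8: down by d6 = 256/9 → (-436/9, -494/9)
  seg 9: down by d10 = 30 → (-436/9, -764/9)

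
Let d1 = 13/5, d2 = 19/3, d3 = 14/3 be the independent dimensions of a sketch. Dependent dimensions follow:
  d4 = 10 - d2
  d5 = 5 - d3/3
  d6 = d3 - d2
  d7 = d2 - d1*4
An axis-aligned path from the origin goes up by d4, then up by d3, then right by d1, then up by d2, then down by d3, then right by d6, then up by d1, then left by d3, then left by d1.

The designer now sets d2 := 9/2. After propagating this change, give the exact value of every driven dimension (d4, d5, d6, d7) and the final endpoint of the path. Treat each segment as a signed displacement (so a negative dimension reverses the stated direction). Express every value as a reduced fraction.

Apply edit: d2 := 9/2
  d4 = 10 - d2 = 11/2
  d5 = 5 - d3/3 = 31/9
  d6 = d3 - d2 = 1/6
  d7 = d2 - d1*4 = -59/10
Walk from origin (0, 0):
  seg 1: up by d4 = 11/2 → (0, 11/2)
  seg 2: up by d3 = 14/3 → (0, 61/6)
  seg 3: right by d1 = 13/5 → (13/5, 61/6)
  seg 4: up by d2 = 9/2 → (13/5, 44/3)
  seg 5: down by d3 = 14/3 → (13/5, 10)
  seg 6: right by d6 = 1/6 → (83/30, 10)
  seg 7: up by d1 = 13/5 → (83/30, 63/5)
  seg 8: left by d3 = 14/3 → (-19/10, 63/5)
  seg 9: left by d1 = 13/5 → (-9/2, 63/5)

d4 = 11/2
d5 = 31/9
d6 = 1/6
d7 = -59/10
endpoint = (-9/2, 63/5)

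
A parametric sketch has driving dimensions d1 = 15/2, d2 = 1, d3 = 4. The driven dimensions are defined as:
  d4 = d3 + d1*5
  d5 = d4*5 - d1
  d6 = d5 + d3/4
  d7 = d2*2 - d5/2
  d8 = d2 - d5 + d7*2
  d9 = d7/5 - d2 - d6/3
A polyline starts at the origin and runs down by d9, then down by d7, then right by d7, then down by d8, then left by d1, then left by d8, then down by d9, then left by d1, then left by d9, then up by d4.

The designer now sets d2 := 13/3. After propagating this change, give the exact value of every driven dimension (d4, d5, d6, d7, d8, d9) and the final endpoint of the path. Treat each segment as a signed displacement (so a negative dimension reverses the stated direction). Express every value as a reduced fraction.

Apply edit: d2 := 13/3
  d4 = d3 + d1*5 = 83/2
  d5 = d4*5 - d1 = 200
  d6 = d5 + d3/4 = 201
  d7 = d2*2 - d5/2 = -274/3
  d8 = d2 - d5 + d7*2 = -1135/3
  d9 = d7/5 - d2 - d6/3 = -448/5
Walk from origin (0, 0):
  seg 1: down by d9 = -448/5 → (0, 448/5)
  seg 2: down by d7 = -274/3 → (0, 2714/15)
  seg 3: right by d7 = -274/3 → (-274/3, 2714/15)
  seg 4: down by d8 = -1135/3 → (-274/3, 8389/15)
  seg 5: left by d1 = 15/2 → (-593/6, 8389/15)
  seg 6: left by d8 = -1135/3 → (559/2, 8389/15)
  seg 7: down by d9 = -448/5 → (559/2, 9733/15)
  seg 8: left by d1 = 15/2 → (272, 9733/15)
  seg 9: left by d9 = -448/5 → (1808/5, 9733/15)
  seg 10: up by d4 = 83/2 → (1808/5, 20711/30)

d4 = 83/2
d5 = 200
d6 = 201
d7 = -274/3
d8 = -1135/3
d9 = -448/5
endpoint = (1808/5, 20711/30)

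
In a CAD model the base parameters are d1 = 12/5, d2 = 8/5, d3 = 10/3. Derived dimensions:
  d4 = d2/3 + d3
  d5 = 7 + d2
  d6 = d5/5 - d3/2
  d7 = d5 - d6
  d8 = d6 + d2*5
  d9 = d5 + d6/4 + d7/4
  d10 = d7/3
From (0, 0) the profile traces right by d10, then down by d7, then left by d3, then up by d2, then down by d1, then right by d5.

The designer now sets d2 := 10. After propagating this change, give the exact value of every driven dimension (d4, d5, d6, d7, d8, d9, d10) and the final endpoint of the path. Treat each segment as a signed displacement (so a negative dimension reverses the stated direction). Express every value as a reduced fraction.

d4 = 20/3
d5 = 17
d6 = 26/15
d7 = 229/15
d8 = 776/15
d9 = 85/4
d10 = 229/45
endpoint = (844/45, -23/3)

Apply edit: d2 := 10
  d4 = d2/3 + d3 = 20/3
  d5 = 7 + d2 = 17
  d6 = d5/5 - d3/2 = 26/15
  d7 = d5 - d6 = 229/15
  d8 = d6 + d2*5 = 776/15
  d9 = d5 + d6/4 + d7/4 = 85/4
  d10 = d7/3 = 229/45
Walk from origin (0, 0):
  seg 1: right by d10 = 229/45 → (229/45, 0)
  seg 2: down by d7 = 229/15 → (229/45, -229/15)
  seg 3: left by d3 = 10/3 → (79/45, -229/15)
  seg 4: up by d2 = 10 → (79/45, -79/15)
  seg 5: down by d1 = 12/5 → (79/45, -23/3)
  seg 6: right by d5 = 17 → (844/45, -23/3)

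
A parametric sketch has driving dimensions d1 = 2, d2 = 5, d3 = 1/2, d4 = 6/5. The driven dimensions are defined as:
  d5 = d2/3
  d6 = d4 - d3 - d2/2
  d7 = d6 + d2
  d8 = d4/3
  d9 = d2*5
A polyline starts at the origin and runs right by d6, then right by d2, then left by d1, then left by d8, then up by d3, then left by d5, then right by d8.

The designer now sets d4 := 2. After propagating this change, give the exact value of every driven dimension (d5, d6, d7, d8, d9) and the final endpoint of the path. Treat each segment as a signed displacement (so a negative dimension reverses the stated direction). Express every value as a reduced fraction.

Apply edit: d4 := 2
  d5 = d2/3 = 5/3
  d6 = d4 - d3 - d2/2 = -1
  d7 = d6 + d2 = 4
  d8 = d4/3 = 2/3
  d9 = d2*5 = 25
Walk from origin (0, 0):
  seg 1: right by d6 = -1 → (-1, 0)
  seg 2: right by d2 = 5 → (4, 0)
  seg 3: left by d1 = 2 → (2, 0)
  seg 4: left by d8 = 2/3 → (4/3, 0)
  seg 5: up by d3 = 1/2 → (4/3, 1/2)
  seg 6: left by d5 = 5/3 → (-1/3, 1/2)
  seg 7: right by d8 = 2/3 → (1/3, 1/2)

d5 = 5/3
d6 = -1
d7 = 4
d8 = 2/3
d9 = 25
endpoint = (1/3, 1/2)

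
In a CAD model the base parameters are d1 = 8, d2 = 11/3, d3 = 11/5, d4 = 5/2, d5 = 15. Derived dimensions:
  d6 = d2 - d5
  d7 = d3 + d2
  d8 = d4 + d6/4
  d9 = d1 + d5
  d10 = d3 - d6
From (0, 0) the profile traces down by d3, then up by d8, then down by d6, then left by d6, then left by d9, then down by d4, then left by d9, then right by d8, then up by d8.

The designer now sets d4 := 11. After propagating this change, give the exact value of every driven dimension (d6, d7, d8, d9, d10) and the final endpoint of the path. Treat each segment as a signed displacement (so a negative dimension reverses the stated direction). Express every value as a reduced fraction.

Apply edit: d4 := 11
  d6 = d2 - d5 = -34/3
  d7 = d3 + d2 = 88/15
  d8 = d4 + d6/4 = 49/6
  d9 = d1 + d5 = 23
  d10 = d3 - d6 = 203/15
Walk from origin (0, 0):
  seg 1: down by d3 = 11/5 → (0, -11/5)
  seg 2: up by d8 = 49/6 → (0, 179/30)
  seg 3: down by d6 = -34/3 → (0, 173/10)
  seg 4: left by d6 = -34/3 → (34/3, 173/10)
  seg 5: left by d9 = 23 → (-35/3, 173/10)
  seg 6: down by d4 = 11 → (-35/3, 63/10)
  seg 7: left by d9 = 23 → (-104/3, 63/10)
  seg 8: right by d8 = 49/6 → (-53/2, 63/10)
  seg 9: up by d8 = 49/6 → (-53/2, 217/15)

d6 = -34/3
d7 = 88/15
d8 = 49/6
d9 = 23
d10 = 203/15
endpoint = (-53/2, 217/15)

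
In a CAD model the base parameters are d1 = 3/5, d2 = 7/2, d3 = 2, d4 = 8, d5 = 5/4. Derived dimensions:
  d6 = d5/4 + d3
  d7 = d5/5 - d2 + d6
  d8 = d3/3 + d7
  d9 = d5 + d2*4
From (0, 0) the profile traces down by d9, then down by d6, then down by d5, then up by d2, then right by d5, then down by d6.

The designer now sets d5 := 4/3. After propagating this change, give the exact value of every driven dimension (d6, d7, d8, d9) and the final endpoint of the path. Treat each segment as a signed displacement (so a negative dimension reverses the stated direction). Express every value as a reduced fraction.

Apply edit: d5 := 4/3
  d6 = d5/4 + d3 = 7/3
  d7 = d5/5 - d2 + d6 = -9/10
  d8 = d3/3 + d7 = -7/30
  d9 = d5 + d2*4 = 46/3
Walk from origin (0, 0):
  seg 1: down by d9 = 46/3 → (0, -46/3)
  seg 2: down by d6 = 7/3 → (0, -53/3)
  seg 3: down by d5 = 4/3 → (0, -19)
  seg 4: up by d2 = 7/2 → (0, -31/2)
  seg 5: right by d5 = 4/3 → (4/3, -31/2)
  seg 6: down by d6 = 7/3 → (4/3, -107/6)

d6 = 7/3
d7 = -9/10
d8 = -7/30
d9 = 46/3
endpoint = (4/3, -107/6)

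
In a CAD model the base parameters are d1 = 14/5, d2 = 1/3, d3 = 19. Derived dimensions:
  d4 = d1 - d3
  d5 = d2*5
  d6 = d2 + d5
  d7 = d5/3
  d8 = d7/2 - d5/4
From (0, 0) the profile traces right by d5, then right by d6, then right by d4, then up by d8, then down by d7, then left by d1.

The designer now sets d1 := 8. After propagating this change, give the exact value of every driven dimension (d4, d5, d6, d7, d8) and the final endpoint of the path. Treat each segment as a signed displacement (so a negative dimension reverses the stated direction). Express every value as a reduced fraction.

d4 = -11
d5 = 5/3
d6 = 2
d7 = 5/9
d8 = -5/36
endpoint = (-46/3, -25/36)

Apply edit: d1 := 8
  d4 = d1 - d3 = -11
  d5 = d2*5 = 5/3
  d6 = d2 + d5 = 2
  d7 = d5/3 = 5/9
  d8 = d7/2 - d5/4 = -5/36
Walk from origin (0, 0):
  seg 1: right by d5 = 5/3 → (5/3, 0)
  seg 2: right by d6 = 2 → (11/3, 0)
  seg 3: right by d4 = -11 → (-22/3, 0)
  seg 4: up by d8 = -5/36 → (-22/3, -5/36)
  seg 5: down by d7 = 5/9 → (-22/3, -25/36)
  seg 6: left by d1 = 8 → (-46/3, -25/36)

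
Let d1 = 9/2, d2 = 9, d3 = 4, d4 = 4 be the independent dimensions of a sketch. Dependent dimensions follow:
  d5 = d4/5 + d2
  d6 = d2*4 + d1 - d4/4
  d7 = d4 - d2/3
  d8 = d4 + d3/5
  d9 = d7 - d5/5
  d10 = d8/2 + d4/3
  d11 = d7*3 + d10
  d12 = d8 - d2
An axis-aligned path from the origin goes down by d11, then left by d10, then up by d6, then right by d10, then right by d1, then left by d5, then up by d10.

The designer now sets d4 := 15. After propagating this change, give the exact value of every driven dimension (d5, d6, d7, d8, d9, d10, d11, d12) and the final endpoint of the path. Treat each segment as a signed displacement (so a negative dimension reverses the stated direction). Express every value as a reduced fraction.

d5 = 12
d6 = 147/4
d7 = 12
d8 = 79/5
d9 = 48/5
d10 = 129/10
d11 = 489/10
d12 = 34/5
endpoint = (-15/2, 3/4)

Apply edit: d4 := 15
  d5 = d4/5 + d2 = 12
  d6 = d2*4 + d1 - d4/4 = 147/4
  d7 = d4 - d2/3 = 12
  d8 = d4 + d3/5 = 79/5
  d9 = d7 - d5/5 = 48/5
  d10 = d8/2 + d4/3 = 129/10
  d11 = d7*3 + d10 = 489/10
  d12 = d8 - d2 = 34/5
Walk from origin (0, 0):
  seg 1: down by d11 = 489/10 → (0, -489/10)
  seg 2: left by d10 = 129/10 → (-129/10, -489/10)
  seg 3: up by d6 = 147/4 → (-129/10, -243/20)
  seg 4: right by d10 = 129/10 → (0, -243/20)
  seg 5: right by d1 = 9/2 → (9/2, -243/20)
  seg 6: left by d5 = 12 → (-15/2, -243/20)
  seg 7: up by d10 = 129/10 → (-15/2, 3/4)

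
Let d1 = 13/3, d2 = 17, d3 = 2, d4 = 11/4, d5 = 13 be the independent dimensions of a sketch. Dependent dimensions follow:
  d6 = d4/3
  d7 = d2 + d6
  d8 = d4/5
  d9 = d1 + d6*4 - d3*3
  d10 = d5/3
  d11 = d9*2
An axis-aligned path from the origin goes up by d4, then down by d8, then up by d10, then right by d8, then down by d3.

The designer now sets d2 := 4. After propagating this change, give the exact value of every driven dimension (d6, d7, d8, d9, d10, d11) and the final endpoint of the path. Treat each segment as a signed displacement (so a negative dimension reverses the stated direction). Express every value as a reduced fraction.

Apply edit: d2 := 4
  d6 = d4/3 = 11/12
  d7 = d2 + d6 = 59/12
  d8 = d4/5 = 11/20
  d9 = d1 + d6*4 - d3*3 = 2
  d10 = d5/3 = 13/3
  d11 = d9*2 = 4
Walk from origin (0, 0):
  seg 1: up by d4 = 11/4 → (0, 11/4)
  seg 2: down by d8 = 11/20 → (0, 11/5)
  seg 3: up by d10 = 13/3 → (0, 98/15)
  seg 4: right by d8 = 11/20 → (11/20, 98/15)
  seg 5: down by d3 = 2 → (11/20, 68/15)

d6 = 11/12
d7 = 59/12
d8 = 11/20
d9 = 2
d10 = 13/3
d11 = 4
endpoint = (11/20, 68/15)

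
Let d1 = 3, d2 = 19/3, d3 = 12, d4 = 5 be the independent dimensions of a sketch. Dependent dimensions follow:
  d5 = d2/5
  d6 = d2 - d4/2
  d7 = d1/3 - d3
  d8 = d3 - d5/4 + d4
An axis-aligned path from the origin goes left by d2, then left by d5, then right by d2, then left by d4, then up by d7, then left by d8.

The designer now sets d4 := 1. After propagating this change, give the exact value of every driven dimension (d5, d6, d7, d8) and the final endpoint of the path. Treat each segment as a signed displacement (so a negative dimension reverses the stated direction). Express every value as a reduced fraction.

d5 = 19/15
d6 = 35/6
d7 = -11
d8 = 761/60
endpoint = (-299/20, -11)

Apply edit: d4 := 1
  d5 = d2/5 = 19/15
  d6 = d2 - d4/2 = 35/6
  d7 = d1/3 - d3 = -11
  d8 = d3 - d5/4 + d4 = 761/60
Walk from origin (0, 0):
  seg 1: left by d2 = 19/3 → (-19/3, 0)
  seg 2: left by d5 = 19/15 → (-38/5, 0)
  seg 3: right by d2 = 19/3 → (-19/15, 0)
  seg 4: left by d4 = 1 → (-34/15, 0)
  seg 5: up by d7 = -11 → (-34/15, -11)
  seg 6: left by d8 = 761/60 → (-299/20, -11)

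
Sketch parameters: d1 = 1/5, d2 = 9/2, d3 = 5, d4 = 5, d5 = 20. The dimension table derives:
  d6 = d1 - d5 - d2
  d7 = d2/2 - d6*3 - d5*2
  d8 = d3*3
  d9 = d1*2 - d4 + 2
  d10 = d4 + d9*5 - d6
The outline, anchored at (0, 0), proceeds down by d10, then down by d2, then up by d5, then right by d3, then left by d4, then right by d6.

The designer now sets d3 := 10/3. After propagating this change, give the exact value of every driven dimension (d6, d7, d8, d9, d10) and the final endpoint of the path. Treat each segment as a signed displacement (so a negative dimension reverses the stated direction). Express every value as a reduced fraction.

Apply edit: d3 := 10/3
  d6 = d1 - d5 - d2 = -243/10
  d7 = d2/2 - d6*3 - d5*2 = 703/20
  d8 = d3*3 = 10
  d9 = d1*2 - d4 + 2 = -13/5
  d10 = d4 + d9*5 - d6 = 163/10
Walk from origin (0, 0):
  seg 1: down by d10 = 163/10 → (0, -163/10)
  seg 2: down by d2 = 9/2 → (0, -104/5)
  seg 3: up by d5 = 20 → (0, -4/5)
  seg 4: right by d3 = 10/3 → (10/3, -4/5)
  seg 5: left by d4 = 5 → (-5/3, -4/5)
  seg 6: right by d6 = -243/10 → (-779/30, -4/5)

d6 = -243/10
d7 = 703/20
d8 = 10
d9 = -13/5
d10 = 163/10
endpoint = (-779/30, -4/5)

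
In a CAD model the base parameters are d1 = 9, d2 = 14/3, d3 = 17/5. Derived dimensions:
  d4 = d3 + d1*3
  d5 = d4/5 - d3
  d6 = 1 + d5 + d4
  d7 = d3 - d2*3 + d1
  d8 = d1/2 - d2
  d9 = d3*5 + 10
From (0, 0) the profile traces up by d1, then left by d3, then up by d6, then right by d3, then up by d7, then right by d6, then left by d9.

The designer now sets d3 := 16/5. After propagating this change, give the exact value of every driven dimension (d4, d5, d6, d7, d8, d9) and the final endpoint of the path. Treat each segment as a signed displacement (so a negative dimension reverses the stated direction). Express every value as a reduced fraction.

Apply edit: d3 := 16/5
  d4 = d3 + d1*3 = 151/5
  d5 = d4/5 - d3 = 71/25
  d6 = 1 + d5 + d4 = 851/25
  d7 = d3 - d2*3 + d1 = -9/5
  d8 = d1/2 - d2 = -1/6
  d9 = d3*5 + 10 = 26
Walk from origin (0, 0):
  seg 1: up by d1 = 9 → (0, 9)
  seg 2: left by d3 = 16/5 → (-16/5, 9)
  seg 3: up by d6 = 851/25 → (-16/5, 1076/25)
  seg 4: right by d3 = 16/5 → (0, 1076/25)
  seg 5: up by d7 = -9/5 → (0, 1031/25)
  seg 6: right by d6 = 851/25 → (851/25, 1031/25)
  seg 7: left by d9 = 26 → (201/25, 1031/25)

d4 = 151/5
d5 = 71/25
d6 = 851/25
d7 = -9/5
d8 = -1/6
d9 = 26
endpoint = (201/25, 1031/25)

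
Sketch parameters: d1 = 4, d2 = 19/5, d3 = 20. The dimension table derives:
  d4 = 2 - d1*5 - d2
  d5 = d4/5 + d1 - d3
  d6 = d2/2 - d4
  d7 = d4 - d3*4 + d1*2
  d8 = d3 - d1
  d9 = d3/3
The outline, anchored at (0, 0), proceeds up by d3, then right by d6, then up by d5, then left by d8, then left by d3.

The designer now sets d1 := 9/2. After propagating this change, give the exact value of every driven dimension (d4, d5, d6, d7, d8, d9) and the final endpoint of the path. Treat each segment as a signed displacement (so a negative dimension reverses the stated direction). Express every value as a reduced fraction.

d4 = -243/10
d5 = -509/25
d6 = 131/5
d7 = -953/10
d8 = 31/2
d9 = 20/3
endpoint = (-93/10, -9/25)

Apply edit: d1 := 9/2
  d4 = 2 - d1*5 - d2 = -243/10
  d5 = d4/5 + d1 - d3 = -509/25
  d6 = d2/2 - d4 = 131/5
  d7 = d4 - d3*4 + d1*2 = -953/10
  d8 = d3 - d1 = 31/2
  d9 = d3/3 = 20/3
Walk from origin (0, 0):
  seg 1: up by d3 = 20 → (0, 20)
  seg 2: right by d6 = 131/5 → (131/5, 20)
  seg 3: up by d5 = -509/25 → (131/5, -9/25)
  seg 4: left by d8 = 31/2 → (107/10, -9/25)
  seg 5: left by d3 = 20 → (-93/10, -9/25)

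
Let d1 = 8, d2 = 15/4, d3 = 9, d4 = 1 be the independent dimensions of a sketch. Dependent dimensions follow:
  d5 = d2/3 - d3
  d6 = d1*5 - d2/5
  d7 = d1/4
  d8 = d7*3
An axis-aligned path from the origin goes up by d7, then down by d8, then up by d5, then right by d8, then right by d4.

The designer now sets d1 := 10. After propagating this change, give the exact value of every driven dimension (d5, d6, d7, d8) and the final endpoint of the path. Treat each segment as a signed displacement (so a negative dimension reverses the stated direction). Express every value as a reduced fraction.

Apply edit: d1 := 10
  d5 = d2/3 - d3 = -31/4
  d6 = d1*5 - d2/5 = 197/4
  d7 = d1/4 = 5/2
  d8 = d7*3 = 15/2
Walk from origin (0, 0):
  seg 1: up by d7 = 5/2 → (0, 5/2)
  seg 2: down by d8 = 15/2 → (0, -5)
  seg 3: up by d5 = -31/4 → (0, -51/4)
  seg 4: right by d8 = 15/2 → (15/2, -51/4)
  seg 5: right by d4 = 1 → (17/2, -51/4)

d5 = -31/4
d6 = 197/4
d7 = 5/2
d8 = 15/2
endpoint = (17/2, -51/4)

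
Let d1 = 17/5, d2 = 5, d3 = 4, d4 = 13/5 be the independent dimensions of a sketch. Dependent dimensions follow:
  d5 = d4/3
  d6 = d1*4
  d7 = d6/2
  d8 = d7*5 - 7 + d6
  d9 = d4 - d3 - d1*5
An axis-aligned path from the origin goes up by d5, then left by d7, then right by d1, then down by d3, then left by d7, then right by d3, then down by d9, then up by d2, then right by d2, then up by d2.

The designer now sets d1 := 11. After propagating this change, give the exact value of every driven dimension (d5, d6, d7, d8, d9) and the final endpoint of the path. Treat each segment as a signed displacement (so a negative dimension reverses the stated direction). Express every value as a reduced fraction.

Apply edit: d1 := 11
  d5 = d4/3 = 13/15
  d6 = d1*4 = 44
  d7 = d6/2 = 22
  d8 = d7*5 - 7 + d6 = 147
  d9 = d4 - d3 - d1*5 = -282/5
Walk from origin (0, 0):
  seg 1: up by d5 = 13/15 → (0, 13/15)
  seg 2: left by d7 = 22 → (-22, 13/15)
  seg 3: right by d1 = 11 → (-11, 13/15)
  seg 4: down by d3 = 4 → (-11, -47/15)
  seg 5: left by d7 = 22 → (-33, -47/15)
  seg 6: right by d3 = 4 → (-29, -47/15)
  seg 7: down by d9 = -282/5 → (-29, 799/15)
  seg 8: up by d2 = 5 → (-29, 874/15)
  seg 9: right by d2 = 5 → (-24, 874/15)
  seg 10: up by d2 = 5 → (-24, 949/15)

d5 = 13/15
d6 = 44
d7 = 22
d8 = 147
d9 = -282/5
endpoint = (-24, 949/15)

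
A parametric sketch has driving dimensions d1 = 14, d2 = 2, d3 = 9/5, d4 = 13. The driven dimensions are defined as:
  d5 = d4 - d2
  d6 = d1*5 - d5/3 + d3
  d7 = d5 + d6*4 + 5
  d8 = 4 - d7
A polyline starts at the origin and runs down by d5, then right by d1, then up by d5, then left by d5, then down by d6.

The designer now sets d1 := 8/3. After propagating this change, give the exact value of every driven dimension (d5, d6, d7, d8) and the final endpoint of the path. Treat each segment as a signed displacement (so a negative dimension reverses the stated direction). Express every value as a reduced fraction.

d5 = 11
d6 = 172/15
d7 = 928/15
d8 = -868/15
endpoint = (-25/3, -172/15)

Apply edit: d1 := 8/3
  d5 = d4 - d2 = 11
  d6 = d1*5 - d5/3 + d3 = 172/15
  d7 = d5 + d6*4 + 5 = 928/15
  d8 = 4 - d7 = -868/15
Walk from origin (0, 0):
  seg 1: down by d5 = 11 → (0, -11)
  seg 2: right by d1 = 8/3 → (8/3, -11)
  seg 3: up by d5 = 11 → (8/3, 0)
  seg 4: left by d5 = 11 → (-25/3, 0)
  seg 5: down by d6 = 172/15 → (-25/3, -172/15)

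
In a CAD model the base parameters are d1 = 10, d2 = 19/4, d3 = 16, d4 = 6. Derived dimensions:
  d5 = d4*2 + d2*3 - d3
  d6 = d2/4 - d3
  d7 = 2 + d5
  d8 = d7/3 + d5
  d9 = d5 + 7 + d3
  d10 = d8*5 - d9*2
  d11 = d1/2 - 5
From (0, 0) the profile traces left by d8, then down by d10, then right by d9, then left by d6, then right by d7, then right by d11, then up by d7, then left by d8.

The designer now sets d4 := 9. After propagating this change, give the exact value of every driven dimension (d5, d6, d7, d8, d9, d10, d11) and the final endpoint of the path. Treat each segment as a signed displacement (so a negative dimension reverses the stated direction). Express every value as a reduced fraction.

d5 = 65/4
d6 = -237/16
d7 = 73/4
d8 = 67/3
d9 = 157/4
d10 = 199/6
d11 = 0
endpoint = (1327/48, -179/12)

Apply edit: d4 := 9
  d5 = d4*2 + d2*3 - d3 = 65/4
  d6 = d2/4 - d3 = -237/16
  d7 = 2 + d5 = 73/4
  d8 = d7/3 + d5 = 67/3
  d9 = d5 + 7 + d3 = 157/4
  d10 = d8*5 - d9*2 = 199/6
  d11 = d1/2 - 5 = 0
Walk from origin (0, 0):
  seg 1: left by d8 = 67/3 → (-67/3, 0)
  seg 2: down by d10 = 199/6 → (-67/3, -199/6)
  seg 3: right by d9 = 157/4 → (203/12, -199/6)
  seg 4: left by d6 = -237/16 → (1523/48, -199/6)
  seg 5: right by d7 = 73/4 → (2399/48, -199/6)
  seg 6: right by d11 = 0 → (2399/48, -199/6)
  seg 7: up by d7 = 73/4 → (2399/48, -179/12)
  seg 8: left by d8 = 67/3 → (1327/48, -179/12)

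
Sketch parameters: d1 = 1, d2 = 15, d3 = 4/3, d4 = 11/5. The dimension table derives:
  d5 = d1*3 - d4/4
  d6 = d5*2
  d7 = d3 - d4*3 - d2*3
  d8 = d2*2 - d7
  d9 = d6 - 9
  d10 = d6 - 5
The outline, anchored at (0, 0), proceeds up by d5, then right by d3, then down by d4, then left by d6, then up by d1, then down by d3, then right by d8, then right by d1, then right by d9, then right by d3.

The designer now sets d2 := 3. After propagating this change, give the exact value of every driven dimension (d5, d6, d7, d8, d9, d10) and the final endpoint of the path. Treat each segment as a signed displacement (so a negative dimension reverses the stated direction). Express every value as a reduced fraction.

d5 = 49/20
d6 = 49/10
d7 = -214/15
d8 = 304/15
d9 = -41/10
d10 = -1/10
endpoint = (224/15, -1/12)

Apply edit: d2 := 3
  d5 = d1*3 - d4/4 = 49/20
  d6 = d5*2 = 49/10
  d7 = d3 - d4*3 - d2*3 = -214/15
  d8 = d2*2 - d7 = 304/15
  d9 = d6 - 9 = -41/10
  d10 = d6 - 5 = -1/10
Walk from origin (0, 0):
  seg 1: up by d5 = 49/20 → (0, 49/20)
  seg 2: right by d3 = 4/3 → (4/3, 49/20)
  seg 3: down by d4 = 11/5 → (4/3, 1/4)
  seg 4: left by d6 = 49/10 → (-107/30, 1/4)
  seg 5: up by d1 = 1 → (-107/30, 5/4)
  seg 6: down by d3 = 4/3 → (-107/30, -1/12)
  seg 7: right by d8 = 304/15 → (167/10, -1/12)
  seg 8: right by d1 = 1 → (177/10, -1/12)
  seg 9: right by d9 = -41/10 → (68/5, -1/12)
  seg 10: right by d3 = 4/3 → (224/15, -1/12)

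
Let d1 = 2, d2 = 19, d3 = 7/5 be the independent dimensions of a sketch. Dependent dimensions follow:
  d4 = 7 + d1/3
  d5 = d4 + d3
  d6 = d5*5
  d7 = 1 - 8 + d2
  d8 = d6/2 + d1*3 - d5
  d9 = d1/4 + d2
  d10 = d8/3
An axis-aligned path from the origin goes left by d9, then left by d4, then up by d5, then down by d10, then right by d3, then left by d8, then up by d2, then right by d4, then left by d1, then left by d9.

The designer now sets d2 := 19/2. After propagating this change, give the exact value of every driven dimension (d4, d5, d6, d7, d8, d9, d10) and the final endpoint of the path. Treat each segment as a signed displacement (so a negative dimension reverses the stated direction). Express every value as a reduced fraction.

d4 = 23/3
d5 = 136/15
d6 = 136/3
d7 = 5/2
d8 = 98/5
d9 = 10
d10 = 98/15
endpoint = (-201/5, 361/30)

Apply edit: d2 := 19/2
  d4 = 7 + d1/3 = 23/3
  d5 = d4 + d3 = 136/15
  d6 = d5*5 = 136/3
  d7 = 1 - 8 + d2 = 5/2
  d8 = d6/2 + d1*3 - d5 = 98/5
  d9 = d1/4 + d2 = 10
  d10 = d8/3 = 98/15
Walk from origin (0, 0):
  seg 1: left by d9 = 10 → (-10, 0)
  seg 2: left by d4 = 23/3 → (-53/3, 0)
  seg 3: up by d5 = 136/15 → (-53/3, 136/15)
  seg 4: down by d10 = 98/15 → (-53/3, 38/15)
  seg 5: right by d3 = 7/5 → (-244/15, 38/15)
  seg 6: left by d8 = 98/5 → (-538/15, 38/15)
  seg 7: up by d2 = 19/2 → (-538/15, 361/30)
  seg 8: right by d4 = 23/3 → (-141/5, 361/30)
  seg 9: left by d1 = 2 → (-151/5, 361/30)
  seg 10: left by d9 = 10 → (-201/5, 361/30)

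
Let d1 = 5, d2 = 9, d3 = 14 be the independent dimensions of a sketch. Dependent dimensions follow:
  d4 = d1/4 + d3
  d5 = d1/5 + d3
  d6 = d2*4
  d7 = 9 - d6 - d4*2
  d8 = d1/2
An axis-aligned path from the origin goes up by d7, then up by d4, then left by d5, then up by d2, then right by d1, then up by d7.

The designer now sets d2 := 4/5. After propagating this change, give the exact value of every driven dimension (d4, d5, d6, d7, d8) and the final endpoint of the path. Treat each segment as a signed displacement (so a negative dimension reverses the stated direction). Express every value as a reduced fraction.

Apply edit: d2 := 4/5
  d4 = d1/4 + d3 = 61/4
  d5 = d1/5 + d3 = 15
  d6 = d2*4 = 16/5
  d7 = 9 - d6 - d4*2 = -247/10
  d8 = d1/2 = 5/2
Walk from origin (0, 0):
  seg 1: up by d7 = -247/10 → (0, -247/10)
  seg 2: up by d4 = 61/4 → (0, -189/20)
  seg 3: left by d5 = 15 → (-15, -189/20)
  seg 4: up by d2 = 4/5 → (-15, -173/20)
  seg 5: right by d1 = 5 → (-10, -173/20)
  seg 6: up by d7 = -247/10 → (-10, -667/20)

d4 = 61/4
d5 = 15
d6 = 16/5
d7 = -247/10
d8 = 5/2
endpoint = (-10, -667/20)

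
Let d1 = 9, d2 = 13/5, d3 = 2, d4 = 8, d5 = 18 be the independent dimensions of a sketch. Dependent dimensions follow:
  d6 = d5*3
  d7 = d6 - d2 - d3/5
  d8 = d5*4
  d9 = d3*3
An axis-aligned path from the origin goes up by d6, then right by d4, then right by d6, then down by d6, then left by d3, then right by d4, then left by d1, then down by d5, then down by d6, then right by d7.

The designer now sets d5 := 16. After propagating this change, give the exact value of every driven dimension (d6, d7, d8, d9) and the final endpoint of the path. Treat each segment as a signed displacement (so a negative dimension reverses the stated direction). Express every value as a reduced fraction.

d6 = 48
d7 = 45
d8 = 64
d9 = 6
endpoint = (98, -64)

Apply edit: d5 := 16
  d6 = d5*3 = 48
  d7 = d6 - d2 - d3/5 = 45
  d8 = d5*4 = 64
  d9 = d3*3 = 6
Walk from origin (0, 0):
  seg 1: up by d6 = 48 → (0, 48)
  seg 2: right by d4 = 8 → (8, 48)
  seg 3: right by d6 = 48 → (56, 48)
  seg 4: down by d6 = 48 → (56, 0)
  seg 5: left by d3 = 2 → (54, 0)
  seg 6: right by d4 = 8 → (62, 0)
  seg 7: left by d1 = 9 → (53, 0)
  seg 8: down by d5 = 16 → (53, -16)
  seg 9: down by d6 = 48 → (53, -64)
  seg 10: right by d7 = 45 → (98, -64)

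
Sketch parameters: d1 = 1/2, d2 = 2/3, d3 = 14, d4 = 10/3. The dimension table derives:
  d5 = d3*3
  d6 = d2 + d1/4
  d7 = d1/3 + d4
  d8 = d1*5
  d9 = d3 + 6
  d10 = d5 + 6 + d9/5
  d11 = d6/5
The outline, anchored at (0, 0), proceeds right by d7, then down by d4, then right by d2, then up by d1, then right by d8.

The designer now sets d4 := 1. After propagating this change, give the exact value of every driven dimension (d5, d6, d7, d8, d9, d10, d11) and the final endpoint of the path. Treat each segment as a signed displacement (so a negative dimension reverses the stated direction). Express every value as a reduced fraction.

d5 = 42
d6 = 19/24
d7 = 7/6
d8 = 5/2
d9 = 20
d10 = 52
d11 = 19/120
endpoint = (13/3, -1/2)

Apply edit: d4 := 1
  d5 = d3*3 = 42
  d6 = d2 + d1/4 = 19/24
  d7 = d1/3 + d4 = 7/6
  d8 = d1*5 = 5/2
  d9 = d3 + 6 = 20
  d10 = d5 + 6 + d9/5 = 52
  d11 = d6/5 = 19/120
Walk from origin (0, 0):
  seg 1: right by d7 = 7/6 → (7/6, 0)
  seg 2: down by d4 = 1 → (7/6, -1)
  seg 3: right by d2 = 2/3 → (11/6, -1)
  seg 4: up by d1 = 1/2 → (11/6, -1/2)
  seg 5: right by d8 = 5/2 → (13/3, -1/2)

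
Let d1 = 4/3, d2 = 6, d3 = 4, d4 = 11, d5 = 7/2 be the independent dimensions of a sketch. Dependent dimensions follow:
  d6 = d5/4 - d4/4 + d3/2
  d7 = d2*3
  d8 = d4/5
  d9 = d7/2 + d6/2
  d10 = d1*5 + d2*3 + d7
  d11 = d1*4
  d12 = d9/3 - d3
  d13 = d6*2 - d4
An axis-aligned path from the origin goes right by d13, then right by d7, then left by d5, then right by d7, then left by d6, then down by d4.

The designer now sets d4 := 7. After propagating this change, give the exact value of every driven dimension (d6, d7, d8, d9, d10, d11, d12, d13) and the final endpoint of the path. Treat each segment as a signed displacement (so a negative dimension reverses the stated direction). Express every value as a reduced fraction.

d6 = 9/8
d7 = 18
d8 = 7/5
d9 = 153/16
d10 = 128/3
d11 = 16/3
d12 = -13/16
d13 = -19/4
endpoint = (213/8, -7)

Apply edit: d4 := 7
  d6 = d5/4 - d4/4 + d3/2 = 9/8
  d7 = d2*3 = 18
  d8 = d4/5 = 7/5
  d9 = d7/2 + d6/2 = 153/16
  d10 = d1*5 + d2*3 + d7 = 128/3
  d11 = d1*4 = 16/3
  d12 = d9/3 - d3 = -13/16
  d13 = d6*2 - d4 = -19/4
Walk from origin (0, 0):
  seg 1: right by d13 = -19/4 → (-19/4, 0)
  seg 2: right by d7 = 18 → (53/4, 0)
  seg 3: left by d5 = 7/2 → (39/4, 0)
  seg 4: right by d7 = 18 → (111/4, 0)
  seg 5: left by d6 = 9/8 → (213/8, 0)
  seg 6: down by d4 = 7 → (213/8, -7)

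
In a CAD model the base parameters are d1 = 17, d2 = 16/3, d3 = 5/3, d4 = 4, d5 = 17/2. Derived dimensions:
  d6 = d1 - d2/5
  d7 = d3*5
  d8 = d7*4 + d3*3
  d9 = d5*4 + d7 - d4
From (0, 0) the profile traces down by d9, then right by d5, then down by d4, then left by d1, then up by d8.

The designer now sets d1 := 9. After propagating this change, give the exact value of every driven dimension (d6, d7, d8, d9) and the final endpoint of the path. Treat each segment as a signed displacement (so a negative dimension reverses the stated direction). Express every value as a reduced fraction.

Apply edit: d1 := 9
  d6 = d1 - d2/5 = 119/15
  d7 = d3*5 = 25/3
  d8 = d7*4 + d3*3 = 115/3
  d9 = d5*4 + d7 - d4 = 115/3
Walk from origin (0, 0):
  seg 1: down by d9 = 115/3 → (0, -115/3)
  seg 2: right by d5 = 17/2 → (17/2, -115/3)
  seg 3: down by d4 = 4 → (17/2, -127/3)
  seg 4: left by d1 = 9 → (-1/2, -127/3)
  seg 5: up by d8 = 115/3 → (-1/2, -4)

d6 = 119/15
d7 = 25/3
d8 = 115/3
d9 = 115/3
endpoint = (-1/2, -4)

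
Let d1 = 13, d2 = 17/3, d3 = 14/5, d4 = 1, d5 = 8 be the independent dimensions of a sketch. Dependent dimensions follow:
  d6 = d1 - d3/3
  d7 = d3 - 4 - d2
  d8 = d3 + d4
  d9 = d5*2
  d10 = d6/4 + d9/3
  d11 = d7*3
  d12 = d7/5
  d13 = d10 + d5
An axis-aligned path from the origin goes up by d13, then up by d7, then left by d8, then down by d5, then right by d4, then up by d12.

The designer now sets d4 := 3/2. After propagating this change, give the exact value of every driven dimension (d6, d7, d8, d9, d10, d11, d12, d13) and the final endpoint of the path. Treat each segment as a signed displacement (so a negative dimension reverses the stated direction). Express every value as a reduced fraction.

d6 = 181/15
d7 = -103/15
d8 = 43/10
d9 = 16
d10 = 167/20
d11 = -103/5
d12 = -103/75
d13 = 327/20
endpoint = (-14/5, 11/100)

Apply edit: d4 := 3/2
  d6 = d1 - d3/3 = 181/15
  d7 = d3 - 4 - d2 = -103/15
  d8 = d3 + d4 = 43/10
  d9 = d5*2 = 16
  d10 = d6/4 + d9/3 = 167/20
  d11 = d7*3 = -103/5
  d12 = d7/5 = -103/75
  d13 = d10 + d5 = 327/20
Walk from origin (0, 0):
  seg 1: up by d13 = 327/20 → (0, 327/20)
  seg 2: up by d7 = -103/15 → (0, 569/60)
  seg 3: left by d8 = 43/10 → (-43/10, 569/60)
  seg 4: down by d5 = 8 → (-43/10, 89/60)
  seg 5: right by d4 = 3/2 → (-14/5, 89/60)
  seg 6: up by d12 = -103/75 → (-14/5, 11/100)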